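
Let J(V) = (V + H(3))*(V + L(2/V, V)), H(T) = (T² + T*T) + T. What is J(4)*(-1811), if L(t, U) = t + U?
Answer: -769675/2 ≈ -3.8484e+5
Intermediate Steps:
L(t, U) = U + t
H(T) = T + 2*T² (H(T) = (T² + T²) + T = 2*T² + T = T + 2*T²)
J(V) = (21 + V)*(2*V + 2/V) (J(V) = (V + 3*(1 + 2*3))*(V + (V + 2/V)) = (V + 3*(1 + 6))*(2*V + 2/V) = (V + 3*7)*(2*V + 2/V) = (V + 21)*(2*V + 2/V) = (21 + V)*(2*V + 2/V))
J(4)*(-1811) = (2 + 2*4² + 42*4 + 42/4)*(-1811) = (2 + 2*16 + 168 + 42*(¼))*(-1811) = (2 + 32 + 168 + 21/2)*(-1811) = (425/2)*(-1811) = -769675/2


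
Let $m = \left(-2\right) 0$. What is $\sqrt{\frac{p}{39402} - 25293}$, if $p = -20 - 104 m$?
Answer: $\frac{i \sqrt{1090773015167}}{6567} \approx 159.04 i$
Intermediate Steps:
$m = 0$
$p = -20$ ($p = -20 - 0 = -20 + 0 = -20$)
$\sqrt{\frac{p}{39402} - 25293} = \sqrt{- \frac{20}{39402} - 25293} = \sqrt{\left(-20\right) \frac{1}{39402} - 25293} = \sqrt{- \frac{10}{19701} - 25293} = \sqrt{- \frac{498297403}{19701}} = \frac{i \sqrt{1090773015167}}{6567}$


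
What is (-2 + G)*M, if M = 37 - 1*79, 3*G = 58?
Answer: -728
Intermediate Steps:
G = 58/3 (G = (1/3)*58 = 58/3 ≈ 19.333)
M = -42 (M = 37 - 79 = -42)
(-2 + G)*M = (-2 + 58/3)*(-42) = (52/3)*(-42) = -728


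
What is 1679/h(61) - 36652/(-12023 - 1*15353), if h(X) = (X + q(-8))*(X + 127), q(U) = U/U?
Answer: 29573751/19943416 ≈ 1.4829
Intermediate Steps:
q(U) = 1
h(X) = (1 + X)*(127 + X) (h(X) = (X + 1)*(X + 127) = (1 + X)*(127 + X))
1679/h(61) - 36652/(-12023 - 1*15353) = 1679/(127 + 61² + 128*61) - 36652/(-12023 - 1*15353) = 1679/(127 + 3721 + 7808) - 36652/(-12023 - 15353) = 1679/11656 - 36652/(-27376) = 1679*(1/11656) - 36652*(-1/27376) = 1679/11656 + 9163/6844 = 29573751/19943416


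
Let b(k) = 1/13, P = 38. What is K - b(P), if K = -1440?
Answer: -18721/13 ≈ -1440.1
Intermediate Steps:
b(k) = 1/13
K - b(P) = -1440 - 1*1/13 = -1440 - 1/13 = -18721/13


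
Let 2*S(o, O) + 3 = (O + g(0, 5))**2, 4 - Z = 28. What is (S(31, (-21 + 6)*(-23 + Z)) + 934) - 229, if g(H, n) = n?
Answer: 505507/2 ≈ 2.5275e+5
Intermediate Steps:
Z = -24 (Z = 4 - 1*28 = 4 - 28 = -24)
S(o, O) = -3/2 + (5 + O)**2/2 (S(o, O) = -3/2 + (O + 5)**2/2 = -3/2 + (5 + O)**2/2)
(S(31, (-21 + 6)*(-23 + Z)) + 934) - 229 = ((-3/2 + (5 + (-21 + 6)*(-23 - 24))**2/2) + 934) - 229 = ((-3/2 + (5 - 15*(-47))**2/2) + 934) - 229 = ((-3/2 + (5 + 705)**2/2) + 934) - 229 = ((-3/2 + (1/2)*710**2) + 934) - 229 = ((-3/2 + (1/2)*504100) + 934) - 229 = ((-3/2 + 252050) + 934) - 229 = (504097/2 + 934) - 229 = 505965/2 - 229 = 505507/2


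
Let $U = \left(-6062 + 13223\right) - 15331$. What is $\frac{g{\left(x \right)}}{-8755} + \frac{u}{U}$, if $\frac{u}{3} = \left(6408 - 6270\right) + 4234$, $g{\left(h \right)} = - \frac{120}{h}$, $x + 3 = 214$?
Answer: $- \frac{2422827198}{1509248185} \approx -1.6053$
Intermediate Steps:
$x = 211$ ($x = -3 + 214 = 211$)
$U = -8170$ ($U = 7161 - 15331 = -8170$)
$u = 13116$ ($u = 3 \left(\left(6408 - 6270\right) + 4234\right) = 3 \left(138 + 4234\right) = 3 \cdot 4372 = 13116$)
$\frac{g{\left(x \right)}}{-8755} + \frac{u}{U} = \frac{\left(-120\right) \frac{1}{211}}{-8755} + \frac{13116}{-8170} = \left(-120\right) \frac{1}{211} \left(- \frac{1}{8755}\right) + 13116 \left(- \frac{1}{8170}\right) = \left(- \frac{120}{211}\right) \left(- \frac{1}{8755}\right) - \frac{6558}{4085} = \frac{24}{369461} - \frac{6558}{4085} = - \frac{2422827198}{1509248185}$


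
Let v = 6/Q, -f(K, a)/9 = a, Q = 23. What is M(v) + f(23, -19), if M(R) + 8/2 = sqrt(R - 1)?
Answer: 167 + I*sqrt(391)/23 ≈ 167.0 + 0.85973*I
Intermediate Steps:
f(K, a) = -9*a
v = 6/23 ≈ 0.26087
M(R) = -4 + sqrt(-1 + R) (M(R) = -4 + sqrt(R - 1) = -4 + sqrt(-1 + R))
M(v) + f(23, -19) = (-4 + sqrt(-1 + 6/23)) - 9*(-19) = (-4 + sqrt(-17/23)) + 171 = (-4 + I*sqrt(391)/23) + 171 = 167 + I*sqrt(391)/23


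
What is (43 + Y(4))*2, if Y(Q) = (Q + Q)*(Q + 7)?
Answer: 262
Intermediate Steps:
Y(Q) = 2*Q*(7 + Q) (Y(Q) = (2*Q)*(7 + Q) = 2*Q*(7 + Q))
(43 + Y(4))*2 = (43 + 2*4*(7 + 4))*2 = (43 + 2*4*11)*2 = (43 + 88)*2 = 131*2 = 262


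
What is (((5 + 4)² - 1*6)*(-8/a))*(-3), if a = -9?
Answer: -200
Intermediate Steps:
(((5 + 4)² - 1*6)*(-8/a))*(-3) = (((5 + 4)² - 1*6)*(-8/(-9)))*(-3) = ((9² - 6)*(-8*(-⅑)))*(-3) = ((81 - 6)*(8/9))*(-3) = (75*(8/9))*(-3) = (200/3)*(-3) = -200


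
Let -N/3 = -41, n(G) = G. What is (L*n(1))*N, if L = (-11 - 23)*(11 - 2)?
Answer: -37638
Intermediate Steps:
N = 123 (N = -3*(-41) = 123)
L = -306 (L = -34*9 = -306)
(L*n(1))*N = -306*1*123 = -306*123 = -37638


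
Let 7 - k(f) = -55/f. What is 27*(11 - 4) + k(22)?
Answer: 397/2 ≈ 198.50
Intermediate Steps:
k(f) = 7 + 55/f (k(f) = 7 - (-55)/f = 7 + 55/f)
27*(11 - 4) + k(22) = 27*(11 - 4) + (7 + 55/22) = 27*7 + (7 + 55*(1/22)) = 189 + (7 + 5/2) = 189 + 19/2 = 397/2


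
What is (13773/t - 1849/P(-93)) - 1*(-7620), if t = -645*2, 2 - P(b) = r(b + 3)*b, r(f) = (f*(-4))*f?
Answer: 2464802942463/323918785 ≈ 7609.3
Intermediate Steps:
r(f) = -4*f**2 (r(f) = (-4*f)*f = -4*f**2)
P(b) = 2 + 4*b*(3 + b)**2 (P(b) = 2 - (-4*(b + 3)**2)*b = 2 - (-4*(3 + b)**2)*b = 2 - (-4)*b*(3 + b)**2 = 2 + 4*b*(3 + b)**2)
t = -1290
(13773/t - 1849/P(-93)) - 1*(-7620) = (13773/(-1290) - 1849/(2 + 4*(-93)*(3 - 93)**2)) - 1*(-7620) = (13773*(-1/1290) - 1849/(2 + 4*(-93)*(-90)**2)) + 7620 = (-4591/430 - 1849/(2 + 4*(-93)*8100)) + 7620 = (-4591/430 - 1849/(2 - 3013200)) + 7620 = (-4591/430 - 1849/(-3013198)) + 7620 = (-4591/430 - 1849*(-1/3013198)) + 7620 = (-4591/430 + 1849/3013198) + 7620 = -3458199237/323918785 + 7620 = 2464802942463/323918785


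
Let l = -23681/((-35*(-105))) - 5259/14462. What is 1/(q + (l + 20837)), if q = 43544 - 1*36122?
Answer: 1084650/30643740647 ≈ 3.5395e-5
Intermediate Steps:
q = 7422 (q = 43544 - 36122 = 7422)
l = -7383703/1084650 (l = -23681/3675 - 5259*1/14462 = -23681*1/3675 - 5259/14462 = -3383/525 - 5259/14462 = -7383703/1084650 ≈ -6.8074)
1/(q + (l + 20837)) = 1/(7422 + (-7383703/1084650 + 20837)) = 1/(7422 + 22593468347/1084650) = 1/(30643740647/1084650) = 1084650/30643740647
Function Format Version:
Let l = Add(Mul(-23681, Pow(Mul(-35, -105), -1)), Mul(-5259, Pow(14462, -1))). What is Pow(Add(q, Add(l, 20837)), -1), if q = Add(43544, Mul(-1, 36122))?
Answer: Rational(1084650, 30643740647) ≈ 3.5395e-5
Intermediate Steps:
q = 7422 (q = Add(43544, -36122) = 7422)
l = Rational(-7383703, 1084650) (l = Add(Mul(-23681, Pow(3675, -1)), Mul(-5259, Rational(1, 14462))) = Add(Mul(-23681, Rational(1, 3675)), Rational(-5259, 14462)) = Add(Rational(-3383, 525), Rational(-5259, 14462)) = Rational(-7383703, 1084650) ≈ -6.8074)
Pow(Add(q, Add(l, 20837)), -1) = Pow(Add(7422, Add(Rational(-7383703, 1084650), 20837)), -1) = Pow(Add(7422, Rational(22593468347, 1084650)), -1) = Pow(Rational(30643740647, 1084650), -1) = Rational(1084650, 30643740647)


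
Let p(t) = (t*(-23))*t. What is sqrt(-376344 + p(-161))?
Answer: I*sqrt(972527) ≈ 986.17*I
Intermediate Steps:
p(t) = -23*t**2 (p(t) = (-23*t)*t = -23*t**2)
sqrt(-376344 + p(-161)) = sqrt(-376344 - 23*(-161)**2) = sqrt(-376344 - 23*25921) = sqrt(-376344 - 596183) = sqrt(-972527) = I*sqrt(972527)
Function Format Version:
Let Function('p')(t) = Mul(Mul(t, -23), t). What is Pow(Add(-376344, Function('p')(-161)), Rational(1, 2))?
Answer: Mul(I, Pow(972527, Rational(1, 2))) ≈ Mul(986.17, I)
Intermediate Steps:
Function('p')(t) = Mul(-23, Pow(t, 2)) (Function('p')(t) = Mul(Mul(-23, t), t) = Mul(-23, Pow(t, 2)))
Pow(Add(-376344, Function('p')(-161)), Rational(1, 2)) = Pow(Add(-376344, Mul(-23, Pow(-161, 2))), Rational(1, 2)) = Pow(Add(-376344, Mul(-23, 25921)), Rational(1, 2)) = Pow(Add(-376344, -596183), Rational(1, 2)) = Pow(-972527, Rational(1, 2)) = Mul(I, Pow(972527, Rational(1, 2)))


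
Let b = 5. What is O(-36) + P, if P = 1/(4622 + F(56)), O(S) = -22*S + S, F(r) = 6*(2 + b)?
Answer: 3525985/4664 ≈ 756.00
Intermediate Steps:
F(r) = 42 (F(r) = 6*(2 + 5) = 6*7 = 42)
O(S) = -21*S
P = 1/4664 (P = 1/(4622 + 42) = 1/4664 ≈ 0.00021441)
O(-36) + P = -21*(-36) + 1/4664 = 756 + 1/4664 = 3525985/4664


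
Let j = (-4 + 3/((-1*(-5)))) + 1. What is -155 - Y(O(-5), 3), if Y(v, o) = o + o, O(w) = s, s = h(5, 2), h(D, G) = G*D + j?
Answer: -161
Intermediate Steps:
j = -12/5 (j = (-4 + 3/5) + 1 = -17/5 + 1 = -12/5 ≈ -2.4000)
h(D, G) = -12/5 + D*G (h(D, G) = G*D - 12/5 = D*G - 12/5 = -12/5 + D*G)
s = 38/5 (s = -12/5 + 5*2 = -12/5 + 10 = 38/5 ≈ 7.6000)
O(w) = 38/5
Y(v, o) = 2*o
-155 - Y(O(-5), 3) = -155 - 2*3 = -155 - 1*6 = -155 - 6 = -161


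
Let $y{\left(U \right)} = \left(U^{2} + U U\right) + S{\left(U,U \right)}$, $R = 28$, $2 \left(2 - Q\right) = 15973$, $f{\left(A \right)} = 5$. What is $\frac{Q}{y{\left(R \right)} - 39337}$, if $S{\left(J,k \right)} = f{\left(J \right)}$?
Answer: $\frac{5323}{25176} \approx 0.21143$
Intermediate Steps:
$S{\left(J,k \right)} = 5$
$Q = - \frac{15969}{2}$ ($Q = 2 - \frac{15973}{2} = - \frac{15969}{2} \approx -7984.5$)
$y{\left(U \right)} = 5 + 2 U^{2}$ ($y{\left(U \right)} = \left(U^{2} + U U\right) + 5 = \left(U^{2} + U^{2}\right) + 5 = 2 U^{2} + 5 = 5 + 2 U^{2}$)
$\frac{Q}{y{\left(R \right)} - 39337} = - \frac{15969}{2 \left(\left(5 + 2 \cdot 28^{2}\right) - 39337\right)} = - \frac{15969}{2 \left(\left(5 + 2 \cdot 784\right) - 39337\right)} = - \frac{15969}{2 \left(\left(5 + 1568\right) - 39337\right)} = - \frac{15969}{2 \left(1573 - 39337\right)} = - \frac{15969}{2 \left(-37764\right)} = \left(- \frac{15969}{2}\right) \left(- \frac{1}{37764}\right) = \frac{5323}{25176}$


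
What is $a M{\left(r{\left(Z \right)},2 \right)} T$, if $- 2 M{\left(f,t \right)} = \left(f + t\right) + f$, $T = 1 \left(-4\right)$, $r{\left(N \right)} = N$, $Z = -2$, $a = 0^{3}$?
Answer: $0$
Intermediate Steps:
$a = 0$
$T = -4$
$M{\left(f,t \right)} = - f - \frac{t}{2}$ ($M{\left(f,t \right)} = - \frac{\left(f + t\right) + f}{2} = - \frac{t + 2 f}{2} = - f - \frac{t}{2}$)
$a M{\left(r{\left(Z \right)},2 \right)} T = 0 \left(\left(-1\right) \left(-2\right) - 1\right) \left(-4\right) = 0 \left(2 - 1\right) \left(-4\right) = 0 \cdot 1 \left(-4\right) = 0 \left(-4\right) = 0$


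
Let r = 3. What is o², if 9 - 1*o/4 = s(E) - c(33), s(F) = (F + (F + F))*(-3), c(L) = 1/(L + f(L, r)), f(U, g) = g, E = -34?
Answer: 114297481/81 ≈ 1.4111e+6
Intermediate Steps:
c(L) = 1/(3 + L) (c(L) = 1/(L + 3) = 1/(3 + L))
s(F) = -9*F (s(F) = (F + 2*F)*(-3) = (3*F)*(-3) = -9*F)
o = -10691/9 (o = 36 - 4*(-9*(-34) - 1/(3 + 33)) = 36 - 4*(306 - 1/36) = 36 - 4*11015/36 = 36 - 11015/9 = -10691/9 ≈ -1187.9)
o² = (-10691/9)² = 114297481/81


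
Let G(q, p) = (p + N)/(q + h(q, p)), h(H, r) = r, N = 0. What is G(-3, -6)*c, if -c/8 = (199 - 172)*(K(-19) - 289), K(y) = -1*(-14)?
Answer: 39600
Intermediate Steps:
K(y) = 14
G(q, p) = p/(p + q) (G(q, p) = (p + 0)/(q + p) = p/(p + q))
c = 59400 (c = -8*(199 - 172)*(14 - 289) = -216*(-275) = -8*(-7425) = 59400)
G(-3, -6)*c = -6/(-6 - 3)*59400 = -6/(-9)*59400 = -6*(-⅑)*59400 = (⅔)*59400 = 39600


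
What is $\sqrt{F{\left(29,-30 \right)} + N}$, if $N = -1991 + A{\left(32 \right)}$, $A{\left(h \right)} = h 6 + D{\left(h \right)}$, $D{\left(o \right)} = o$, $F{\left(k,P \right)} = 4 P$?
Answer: $i \sqrt{1887} \approx 43.44 i$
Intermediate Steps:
$A{\left(h \right)} = 7 h$ ($A{\left(h \right)} = h 6 + h = 6 h + h = 7 h$)
$N = -1767$ ($N = -1991 + 7 \cdot 32 = -1991 + 224 = -1767$)
$\sqrt{F{\left(29,-30 \right)} + N} = \sqrt{4 \left(-30\right) - 1767} = \sqrt{-120 - 1767} = \sqrt{-1887} = i \sqrt{1887}$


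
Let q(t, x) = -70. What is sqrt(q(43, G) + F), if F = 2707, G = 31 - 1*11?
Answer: 3*sqrt(293) ≈ 51.352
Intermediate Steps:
G = 20 (G = 31 - 11 = 20)
sqrt(q(43, G) + F) = sqrt(-70 + 2707) = sqrt(2637) = 3*sqrt(293)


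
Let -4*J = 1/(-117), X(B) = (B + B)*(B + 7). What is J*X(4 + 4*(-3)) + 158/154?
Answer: 9551/9009 ≈ 1.0602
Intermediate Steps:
X(B) = 2*B*(7 + B) (X(B) = (2*B)*(7 + B) = 2*B*(7 + B))
J = 1/468 (J = -¼/(-117) = -¼*(-1/117) = 1/468 ≈ 0.0021368)
J*X(4 + 4*(-3)) + 158/154 = (2*(4 + 4*(-3))*(7 + (4 + 4*(-3))))/468 + 158/154 = (2*(4 - 12)*(7 + (4 - 12)))/468 + 158*(1/154) = (2*(-8)*(7 - 8))/468 + 79/77 = (2*(-8)*(-1))/468 + 79/77 = (1/468)*16 + 79/77 = 4/117 + 79/77 = 9551/9009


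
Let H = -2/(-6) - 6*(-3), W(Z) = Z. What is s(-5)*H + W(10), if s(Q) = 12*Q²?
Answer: 5510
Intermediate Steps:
H = 55/3 (H = -2*(-⅙) + 18 = ⅓ + 18 = 55/3 ≈ 18.333)
s(-5)*H + W(10) = (12*(-5)²)*(55/3) + 10 = (12*25)*(55/3) + 10 = 300*(55/3) + 10 = 5500 + 10 = 5510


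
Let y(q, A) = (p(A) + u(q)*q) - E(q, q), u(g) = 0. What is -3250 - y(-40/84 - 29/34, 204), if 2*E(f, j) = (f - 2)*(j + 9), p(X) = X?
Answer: -3534689597/1019592 ≈ -3466.8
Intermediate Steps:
E(f, j) = (-2 + f)*(9 + j)/2 (E(f, j) = ((f - 2)*(j + 9))/2 = ((-2 + f)*(9 + j))/2 = (-2 + f)*(9 + j)/2)
y(q, A) = 9 + A - 7*q/2 - q²/2 (y(q, A) = (A + 0*q) - (-9 - q + 9*q/2 + q*q/2) = (A + 0) - (-9 - q + 9*q/2 + q²/2) = A - (-9 + q²/2 + 7*q/2) = A + (9 - 7*q/2 - q²/2) = 9 + A - 7*q/2 - q²/2)
-3250 - y(-40/84 - 29/34, 204) = -3250 - (9 + 204 - 7*(-40/84 - 29/34)/2 - (-40/84 - 29/34)²/2) = -3250 - (9 + 204 - 7*(-40*1/84 - 29*1/34)/2 - (-40*1/84 - 29*1/34)²/2) = -3250 - (9 + 204 - 7*(-10/21 - 29/34)/2 - (-10/21 - 29/34)²/2) = -3250 - (9 + 204 - 7/2*(-949/714) - (-949/714)²/2) = -3250 - (9 + 204 + 949/204 - ½*900601/509796) = -3250 - (9 + 204 + 949/204 - 900601/1019592) = -3250 - 1*221015597/1019592 = -3250 - 221015597/1019592 = -3534689597/1019592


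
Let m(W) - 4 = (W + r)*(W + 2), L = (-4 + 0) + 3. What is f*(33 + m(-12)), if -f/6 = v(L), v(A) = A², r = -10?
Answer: -1542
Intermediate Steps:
L = -1 (L = -4 + 3 = -1)
m(W) = 4 + (-10 + W)*(2 + W) (m(W) = 4 + (W - 10)*(W + 2) = 4 + (-10 + W)*(2 + W))
f = -6 (f = -6*(-1)² = -6*1 = -6)
f*(33 + m(-12)) = -6*(33 + (-16 + (-12)² - 8*(-12))) = -6*(33 + (-16 + 144 + 96)) = -6*(33 + 224) = -6*257 = -1542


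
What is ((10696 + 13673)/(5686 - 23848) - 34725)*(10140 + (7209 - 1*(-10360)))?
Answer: -5825353761557/6054 ≈ -9.6223e+8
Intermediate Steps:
((10696 + 13673)/(5686 - 23848) - 34725)*(10140 + (7209 - 1*(-10360))) = (24369/(-18162) - 34725)*(10140 + (7209 + 10360)) = (24369*(-1/18162) - 34725)*(10140 + 17569) = (-8123/6054 - 34725)*27709 = -210233273/6054*27709 = -5825353761557/6054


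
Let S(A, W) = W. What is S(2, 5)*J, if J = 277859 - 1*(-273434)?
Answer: 2756465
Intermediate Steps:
J = 551293 (J = 277859 + 273434 = 551293)
S(2, 5)*J = 5*551293 = 2756465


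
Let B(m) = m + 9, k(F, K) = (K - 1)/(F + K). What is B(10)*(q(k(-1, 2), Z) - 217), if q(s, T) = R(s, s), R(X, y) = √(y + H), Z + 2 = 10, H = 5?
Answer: -4123 + 19*√6 ≈ -4076.5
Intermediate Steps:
Z = 8 (Z = -2 + 10 = 8)
k(F, K) = (-1 + K)/(F + K)
R(X, y) = √(5 + y) (R(X, y) = √(y + 5) = √(5 + y))
B(m) = 9 + m
q(s, T) = √(5 + s)
B(10)*(q(k(-1, 2), Z) - 217) = (9 + 10)*(√(5 + (-1 + 2)/(-1 + 2)) - 217) = 19*(√(5 + 1/1) - 217) = 19*(√(5 + 1*1) - 217) = 19*(√(5 + 1) - 217) = 19*(√6 - 217) = 19*(-217 + √6) = -4123 + 19*√6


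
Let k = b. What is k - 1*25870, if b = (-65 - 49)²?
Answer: -12874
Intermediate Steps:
b = 12996 (b = (-114)² = 12996)
k = 12996
k - 1*25870 = 12996 - 1*25870 = 12996 - 25870 = -12874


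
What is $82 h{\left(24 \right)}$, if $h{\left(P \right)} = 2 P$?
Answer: $3936$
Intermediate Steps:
$82 h{\left(24 \right)} = 82 \cdot 2 \cdot 24 = 82 \cdot 48 = 3936$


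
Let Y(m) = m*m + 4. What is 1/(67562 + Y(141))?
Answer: 1/87447 ≈ 1.1435e-5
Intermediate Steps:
Y(m) = 4 + m² (Y(m) = m² + 4 = 4 + m²)
1/(67562 + Y(141)) = 1/(67562 + (4 + 141²)) = 1/(67562 + (4 + 19881)) = 1/(67562 + 19885) = 1/87447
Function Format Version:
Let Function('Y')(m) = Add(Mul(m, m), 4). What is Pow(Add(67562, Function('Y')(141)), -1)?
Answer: Rational(1, 87447) ≈ 1.1435e-5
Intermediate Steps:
Function('Y')(m) = Add(4, Pow(m, 2)) (Function('Y')(m) = Add(Pow(m, 2), 4) = Add(4, Pow(m, 2)))
Pow(Add(67562, Function('Y')(141)), -1) = Pow(Add(67562, Add(4, Pow(141, 2))), -1) = Pow(Add(67562, Add(4, 19881)), -1) = Pow(Add(67562, 19885), -1) = Pow(87447, -1) = Rational(1, 87447)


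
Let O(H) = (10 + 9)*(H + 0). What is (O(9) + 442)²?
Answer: 375769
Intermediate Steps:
O(H) = 19*H
(O(9) + 442)² = (19*9 + 442)² = (171 + 442)² = 613² = 375769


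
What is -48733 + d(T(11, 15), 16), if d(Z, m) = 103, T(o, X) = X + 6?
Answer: -48630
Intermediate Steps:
T(o, X) = 6 + X
-48733 + d(T(11, 15), 16) = -48733 + 103 = -48630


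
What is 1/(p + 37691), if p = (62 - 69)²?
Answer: 1/37740 ≈ 2.6497e-5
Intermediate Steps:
p = 49 (p = (-7)² = 49)
1/(p + 37691) = 1/(49 + 37691) = 1/37740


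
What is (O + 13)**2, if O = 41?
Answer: 2916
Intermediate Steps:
(O + 13)**2 = (41 + 13)**2 = 54**2 = 2916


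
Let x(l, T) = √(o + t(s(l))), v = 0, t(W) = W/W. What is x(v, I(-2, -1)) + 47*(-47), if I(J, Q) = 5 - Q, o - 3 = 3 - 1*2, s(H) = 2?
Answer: -2209 + √5 ≈ -2206.8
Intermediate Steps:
t(W) = 1
o = 4 (o = 3 + (3 - 1*2) = 3 + (3 - 2) = 3 + 1 = 4)
x(l, T) = √5 (x(l, T) = √(4 + 1) = √5)
x(v, I(-2, -1)) + 47*(-47) = √5 + 47*(-47) = √5 - 2209 = -2209 + √5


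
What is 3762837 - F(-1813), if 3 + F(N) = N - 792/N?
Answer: 6825315097/1813 ≈ 3.7647e+6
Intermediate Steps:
F(N) = -3 + N - 792/N (F(N) = -3 + (N - 792/N) = -3 + N - 792/N)
3762837 - F(-1813) = 3762837 - (-3 - 1813 - 792/(-1813)) = 3762837 - (-3 - 1813 - 792*(-1/1813)) = 3762837 - (-3 - 1813 + 792/1813) = 3762837 - 1*(-3291616/1813) = 3762837 + 3291616/1813 = 6825315097/1813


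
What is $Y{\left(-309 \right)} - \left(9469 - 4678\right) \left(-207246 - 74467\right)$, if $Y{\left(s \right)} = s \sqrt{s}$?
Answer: $1349686983 - 309 i \sqrt{309} \approx 1.3497 \cdot 10^{9} - 5431.7 i$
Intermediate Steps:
$Y{\left(s \right)} = s^{\frac{3}{2}}$
$Y{\left(-309 \right)} - \left(9469 - 4678\right) \left(-207246 - 74467\right) = \left(-309\right)^{\frac{3}{2}} - \left(9469 - 4678\right) \left(-207246 - 74467\right) = - 309 i \sqrt{309} - 4791 \left(-281713\right) = - 309 i \sqrt{309} - -1349686983 = - 309 i \sqrt{309} + 1349686983 = 1349686983 - 309 i \sqrt{309}$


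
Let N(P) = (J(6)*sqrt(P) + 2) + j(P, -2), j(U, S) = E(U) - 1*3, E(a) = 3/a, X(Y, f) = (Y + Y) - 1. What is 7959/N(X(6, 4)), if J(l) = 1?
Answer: 100056/181 + 137577*sqrt(11)/181 ≈ 3073.7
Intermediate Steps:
X(Y, f) = -1 + 2*Y (X(Y, f) = 2*Y - 1 = -1 + 2*Y)
j(U, S) = -3 + 3/U (j(U, S) = 3/U - 1*3 = 3/U - 3 = -3 + 3/U)
N(P) = -1 + sqrt(P) + 3/P (N(P) = (1*sqrt(P) + 2) + (-3 + 3/P) = (sqrt(P) + 2) + (-3 + 3/P) = (2 + sqrt(P)) + (-3 + 3/P) = -1 + sqrt(P) + 3/P)
7959/N(X(6, 4)) = 7959/(((3 + (-1 + 2*6)**(3/2) - (-1 + 2*6))/(-1 + 2*6))) = 7959/(((3 + (-1 + 12)**(3/2) - (-1 + 12))/(-1 + 12))) = 7959/(((3 + 11**(3/2) - 1*11)/11)) = 7959/(((3 + 11*sqrt(11) - 11)/11)) = 7959/(((-8 + 11*sqrt(11))/11)) = 7959/(-8/11 + sqrt(11))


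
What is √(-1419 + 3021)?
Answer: 3*√178 ≈ 40.025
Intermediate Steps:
√(-1419 + 3021) = √1602 = 3*√178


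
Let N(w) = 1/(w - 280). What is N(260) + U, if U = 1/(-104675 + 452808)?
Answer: -348113/6962660 ≈ -0.049997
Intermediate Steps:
N(w) = 1/(-280 + w)
U = 1/348133 ≈ 2.8725e-6
N(260) + U = 1/(-280 + 260) + 1/348133 = 1/(-20) + 1/348133 = -1/20 + 1/348133 = -348113/6962660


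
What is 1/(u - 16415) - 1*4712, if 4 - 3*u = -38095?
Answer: -52519955/11146 ≈ -4712.0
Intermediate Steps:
u = 38099/3 (u = 4/3 - ⅓*(-38095) = 4/3 + 38095/3 = 38099/3 ≈ 12700.)
1/(u - 16415) - 1*4712 = 1/(38099/3 - 16415) - 1*4712 = 1/(-11146/3) - 4712 = -3/11146 - 4712 = -52519955/11146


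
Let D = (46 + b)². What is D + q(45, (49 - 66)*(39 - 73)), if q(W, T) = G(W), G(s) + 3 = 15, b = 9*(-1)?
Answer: 1381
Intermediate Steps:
b = -9
G(s) = 12 (G(s) = -3 + 15 = 12)
q(W, T) = 12
D = 1369 (D = (46 - 9)² = 37² = 1369)
D + q(45, (49 - 66)*(39 - 73)) = 1369 + 12 = 1381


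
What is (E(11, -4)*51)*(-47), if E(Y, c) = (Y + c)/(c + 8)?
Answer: -16779/4 ≈ -4194.8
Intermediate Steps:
E(Y, c) = (Y + c)/(8 + c)
(E(11, -4)*51)*(-47) = (((11 - 4)/(8 - 4))*51)*(-47) = ((7/4)*51)*(-47) = (357/4)*(-47) = -16779/4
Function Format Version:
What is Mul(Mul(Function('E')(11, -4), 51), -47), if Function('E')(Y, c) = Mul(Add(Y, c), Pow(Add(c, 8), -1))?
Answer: Rational(-16779, 4) ≈ -4194.8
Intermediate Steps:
Function('E')(Y, c) = Mul(Pow(Add(8, c), -1), Add(Y, c)) (Function('E')(Y, c) = Mul(Add(Y, c), Pow(Add(8, c), -1)) = Mul(Pow(Add(8, c), -1), Add(Y, c)))
Mul(Mul(Function('E')(11, -4), 51), -47) = Mul(Mul(Mul(Pow(Add(8, -4), -1), Add(11, -4)), 51), -47) = Mul(Mul(Mul(Pow(4, -1), 7), 51), -47) = Mul(Mul(Mul(Rational(1, 4), 7), 51), -47) = Mul(Mul(Rational(7, 4), 51), -47) = Mul(Rational(357, 4), -47) = Rational(-16779, 4)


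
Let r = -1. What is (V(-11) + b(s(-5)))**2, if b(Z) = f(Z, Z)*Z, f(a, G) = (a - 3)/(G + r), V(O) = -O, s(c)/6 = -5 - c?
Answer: 121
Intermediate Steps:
s(c) = -30 - 6*c (s(c) = 6*(-5 - c) = -30 - 6*c)
f(a, G) = (-3 + a)/(-1 + G) (f(a, G) = (a - 3)/(G - 1) = (-3 + a)/(-1 + G))
b(Z) = Z*(-3 + Z)/(-1 + Z) (b(Z) = ((-3 + Z)/(-1 + Z))*Z = Z*(-3 + Z)/(-1 + Z))
(V(-11) + b(s(-5)))**2 = (-1*(-11) + (-30 - 6*(-5))*(-3 + (-30 - 6*(-5)))/(-1 + (-30 - 6*(-5))))**2 = (11 + (-30 + 30)*(-3 + (-30 + 30))/(-1 + (-30 + 30)))**2 = (11 + 0*(-3 + 0)/(-1 + 0))**2 = (11 + 0*(-3)/(-1))**2 = (11 + 0*(-1)*(-3))**2 = (11 + 0)**2 = 11**2 = 121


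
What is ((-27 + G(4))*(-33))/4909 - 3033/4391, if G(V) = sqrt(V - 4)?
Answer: -10976616/21555419 ≈ -0.50923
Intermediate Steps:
G(V) = sqrt(-4 + V)
((-27 + G(4))*(-33))/4909 - 3033/4391 = ((-27 + sqrt(-4 + 4))*(-33))/4909 - 3033/4391 = ((-27 + sqrt(0))*(-33))*(1/4909) - 3033*1/4391 = ((-27 + 0)*(-33))*(1/4909) - 3033/4391 = -27*(-33)*(1/4909) - 3033/4391 = 891*(1/4909) - 3033/4391 = 891/4909 - 3033/4391 = -10976616/21555419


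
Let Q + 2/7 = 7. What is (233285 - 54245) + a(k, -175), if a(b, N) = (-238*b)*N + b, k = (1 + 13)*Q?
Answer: 4094234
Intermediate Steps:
Q = 47/7 (Q = -2/7 + 7 = 47/7 ≈ 6.7143)
k = 94 (k = (1 + 13)*(47/7) = 14*(47/7) = 94)
a(b, N) = b - 238*N*b (a(b, N) = -238*N*b + b = b - 238*N*b)
(233285 - 54245) + a(k, -175) = (233285 - 54245) + 94*(1 - 238*(-175)) = 179040 + 94*(1 + 41650) = 179040 + 94*41651 = 179040 + 3915194 = 4094234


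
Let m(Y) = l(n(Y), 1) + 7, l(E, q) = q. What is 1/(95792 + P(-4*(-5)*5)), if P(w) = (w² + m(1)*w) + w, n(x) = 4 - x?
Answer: 1/106692 ≈ 9.3728e-6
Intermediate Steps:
m(Y) = 8 (m(Y) = 1 + 7 = 8)
P(w) = w² + 9*w (P(w) = (w² + 8*w) + w = w² + 9*w)
1/(95792 + P(-4*(-5)*5)) = 1/(95792 + (-4*(-5)*5)*(9 - 4*(-5)*5)) = 1/(95792 + (20*5)*(9 + 20*5)) = 1/(95792 + 100*(9 + 100)) = 1/(95792 + 100*109) = 1/(95792 + 10900) = 1/106692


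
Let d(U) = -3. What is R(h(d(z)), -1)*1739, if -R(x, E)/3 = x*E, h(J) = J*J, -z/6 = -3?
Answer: 46953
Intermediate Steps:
z = 18 (z = -6*(-3) = 18)
h(J) = J**2
R(x, E) = -3*E*x (R(x, E) = -3*x*E = -3*E*x)
R(h(d(z)), -1)*1739 = -3*(-1)*(-3)**2*1739 = -3*(-1)*9*1739 = 27*1739 = 46953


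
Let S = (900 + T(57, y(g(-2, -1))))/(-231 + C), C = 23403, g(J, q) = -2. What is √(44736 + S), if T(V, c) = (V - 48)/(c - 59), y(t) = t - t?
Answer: 3*√258073599642913/227858 ≈ 211.51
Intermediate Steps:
y(t) = 0
T(V, c) = (-48 + V)/(-59 + c)
S = 17697/455716 (S = (900 + (-48 + 57)/(-59 + 0))/(-231 + 23403) = (900 + 9/(-59))/23172 = (900 - 1/59*9)*(1/23172) = (900 - 9/59)*(1/23172) = (53091/59)*(1/23172) = 17697/455716 ≈ 0.038833)
√(44736 + S) = √(44736 + 17697/455716) = √(20386928673/455716) = 3*√258073599642913/227858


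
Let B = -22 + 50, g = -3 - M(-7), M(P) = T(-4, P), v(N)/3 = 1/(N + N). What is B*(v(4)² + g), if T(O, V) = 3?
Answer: -2625/16 ≈ -164.06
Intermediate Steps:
v(N) = 3/(2*N) (v(N) = 3/(N + N) = 3/((2*N)) = 3*(1/(2*N)) = 3/(2*N))
M(P) = 3
g = -6 (g = -3 - 1*3 = -3 - 3 = -6)
B = 28
B*(v(4)² + g) = 28*(((3/2)/4)² - 6) = 28*(((3/2)*(¼))² - 6) = 28*((3/8)² - 6) = 28*(9/64 - 6) = 28*(-375/64) = -2625/16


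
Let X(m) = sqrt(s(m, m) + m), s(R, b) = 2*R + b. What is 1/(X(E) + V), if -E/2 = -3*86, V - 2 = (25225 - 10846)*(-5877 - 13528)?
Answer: -279024493/77854667693904985 - 4*sqrt(129)/77854667693904985 ≈ -3.5839e-9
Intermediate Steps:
V = -279024493 (V = 2 + (25225 - 10846)*(-5877 - 13528) = 2 + 14379*(-19405) = 2 - 279024495 = -279024493)
E = 516 (E = -(-6)*86 = -2*(-258) = 516)
s(R, b) = b + 2*R
X(m) = 2*sqrt(m) (X(m) = sqrt((m + 2*m) + m) = sqrt(3*m + m) = sqrt(4*m) = 2*sqrt(m))
1/(X(E) + V) = 1/(2*sqrt(516) - 279024493) = 1/(2*(2*sqrt(129)) - 279024493) = 1/(4*sqrt(129) - 279024493) = 1/(-279024493 + 4*sqrt(129))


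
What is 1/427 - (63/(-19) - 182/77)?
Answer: 507058/89243 ≈ 5.6818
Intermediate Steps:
1/427 - (63/(-19) - 182/77) = 1/427 - (63*(-1/19) - 182*1/77) = 1/427 - (-63/19 - 26/11) = 1/427 - 1*(-1187/209) = 1/427 + 1187/209 = 507058/89243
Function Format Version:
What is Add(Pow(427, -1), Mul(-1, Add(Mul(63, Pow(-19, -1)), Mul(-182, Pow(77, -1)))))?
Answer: Rational(507058, 89243) ≈ 5.6818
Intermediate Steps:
Add(Pow(427, -1), Mul(-1, Add(Mul(63, Pow(-19, -1)), Mul(-182, Pow(77, -1))))) = Add(Rational(1, 427), Mul(-1, Add(Mul(63, Rational(-1, 19)), Mul(-182, Rational(1, 77))))) = Add(Rational(1, 427), Mul(-1, Add(Rational(-63, 19), Rational(-26, 11)))) = Add(Rational(1, 427), Mul(-1, Rational(-1187, 209))) = Add(Rational(1, 427), Rational(1187, 209)) = Rational(507058, 89243)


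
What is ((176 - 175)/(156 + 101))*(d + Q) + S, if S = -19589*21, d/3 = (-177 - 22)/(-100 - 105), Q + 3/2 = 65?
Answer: -43345924301/105370 ≈ -4.1137e+5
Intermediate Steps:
Q = 127/2 (Q = -3/2 + 65 = 127/2 ≈ 63.500)
d = 597/205 (d = 3*((-177 - 22)/(-100 - 105)) = 3*(-199/(-205)) = 3*(-199*(-1/205)) = 3*(199/205) = 597/205 ≈ 2.9122)
S = -411369
((176 - 175)/(156 + 101))*(d + Q) + S = ((176 - 175)/(156 + 101))*(597/205 + 127/2) - 411369 = (1/257)*(27229/410) - 411369 = 27229/105370 - 411369 = -43345924301/105370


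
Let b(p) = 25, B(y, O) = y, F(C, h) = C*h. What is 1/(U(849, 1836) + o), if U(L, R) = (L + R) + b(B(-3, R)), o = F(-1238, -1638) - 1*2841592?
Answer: -1/811038 ≈ -1.2330e-6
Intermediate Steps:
o = -813748 (o = -1238*(-1638) - 1*2841592 = 2027844 - 2841592 = -813748)
U(L, R) = 25 + L + R (U(L, R) = (L + R) + 25 = 25 + L + R)
1/(U(849, 1836) + o) = 1/((25 + 849 + 1836) - 813748) = 1/(2710 - 813748) = 1/(-811038) = -1/811038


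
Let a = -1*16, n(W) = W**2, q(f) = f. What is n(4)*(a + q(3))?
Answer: -208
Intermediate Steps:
a = -16
n(4)*(a + q(3)) = 4**2*(-16 + 3) = 16*(-13) = -208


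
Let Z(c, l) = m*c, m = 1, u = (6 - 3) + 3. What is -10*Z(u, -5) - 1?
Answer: -61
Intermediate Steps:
u = 6 (u = 3 + 3 = 6)
Z(c, l) = c (Z(c, l) = 1*c = c)
-10*Z(u, -5) - 1 = -10*6 - 1 = -60 - 1 = -61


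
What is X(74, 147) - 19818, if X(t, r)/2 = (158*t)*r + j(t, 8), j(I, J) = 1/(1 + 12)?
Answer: 44429192/13 ≈ 3.4176e+6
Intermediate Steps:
j(I, J) = 1/13
X(t, r) = 2/13 + 316*r*t (X(t, r) = 2*((158*t)*r + 1/13) = 2*(158*r*t + 1/13) = 2*(1/13 + 158*r*t) = 2/13 + 316*r*t)
X(74, 147) - 19818 = (2/13 + 316*147*74) - 19818 = (2/13 + 3437448) - 19818 = 44686826/13 - 19818 = 44429192/13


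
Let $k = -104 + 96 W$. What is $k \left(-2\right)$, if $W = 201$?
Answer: $-38384$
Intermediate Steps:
$k = 19192$ ($k = -104 + 96 \cdot 201 = -104 + 19296 = 19192$)
$k \left(-2\right) = 19192 \left(-2\right) = -38384$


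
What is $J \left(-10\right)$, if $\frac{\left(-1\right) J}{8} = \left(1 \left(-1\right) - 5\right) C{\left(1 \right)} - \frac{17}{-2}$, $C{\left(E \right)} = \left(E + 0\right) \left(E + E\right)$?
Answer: $-280$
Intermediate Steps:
$C{\left(E \right)} = 2 E^{2}$ ($C{\left(E \right)} = E 2 E = 2 E^{2}$)
$J = 28$ ($J = - 8 \left(\left(1 \left(-1\right) - 5\right) 2 \cdot 1^{2} - \frac{17}{-2}\right) = - 8 \left(\left(-1 - 5\right) 2 \cdot 1 - - \frac{17}{2}\right) = - 8 \left(\left(-6\right) 2 + \frac{17}{2}\right) = - 8 \left(-12 + \frac{17}{2}\right) = \left(-8\right) \left(- \frac{7}{2}\right) = 28$)
$J \left(-10\right) = 28 \left(-10\right) = -280$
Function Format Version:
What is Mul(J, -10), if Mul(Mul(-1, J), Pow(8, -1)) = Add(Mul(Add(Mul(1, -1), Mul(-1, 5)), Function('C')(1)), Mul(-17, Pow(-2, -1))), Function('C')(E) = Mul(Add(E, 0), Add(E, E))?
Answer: -280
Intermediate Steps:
Function('C')(E) = Mul(2, Pow(E, 2)) (Function('C')(E) = Mul(E, Mul(2, E)) = Mul(2, Pow(E, 2)))
J = 28 (J = Mul(-8, Add(Mul(Add(Mul(1, -1), Mul(-1, 5)), Mul(2, Pow(1, 2))), Mul(-17, Pow(-2, -1)))) = Mul(-8, Add(Mul(Add(-1, -5), Mul(2, 1)), Mul(-17, Rational(-1, 2)))) = Mul(-8, Add(Mul(-6, 2), Rational(17, 2))) = Mul(-8, Add(-12, Rational(17, 2))) = Mul(-8, Rational(-7, 2)) = 28)
Mul(J, -10) = Mul(28, -10) = -280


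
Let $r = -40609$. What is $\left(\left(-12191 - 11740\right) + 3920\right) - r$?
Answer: $20598$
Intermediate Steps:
$\left(\left(-12191 - 11740\right) + 3920\right) - r = \left(\left(-12191 - 11740\right) + 3920\right) - -40609 = \left(-23931 + 3920\right) + 40609 = -20011 + 40609 = 20598$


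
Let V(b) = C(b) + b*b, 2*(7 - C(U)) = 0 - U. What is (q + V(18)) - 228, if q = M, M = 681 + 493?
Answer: 1286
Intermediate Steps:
C(U) = 7 + U/2 (C(U) = 7 - (0 - U)/2 = 7 - (-1)*U/2 = 7 + U/2)
M = 1174
q = 1174
V(b) = 7 + b² + b/2 (V(b) = (7 + b/2) + b*b = (7 + b/2) + b² = 7 + b² + b/2)
(q + V(18)) - 228 = (1174 + (7 + 18² + (½)*18)) - 228 = (1174 + (7 + 324 + 9)) - 228 = (1174 + 340) - 228 = 1514 - 228 = 1286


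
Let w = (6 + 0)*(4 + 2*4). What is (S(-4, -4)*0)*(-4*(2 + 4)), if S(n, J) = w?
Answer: 0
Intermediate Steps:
w = 72 (w = 6*(4 + 8) = 6*12 = 72)
S(n, J) = 72
(S(-4, -4)*0)*(-4*(2 + 4)) = (72*0)*(-4*(2 + 4)) = 0*(-4*6) = 0*(-24) = 0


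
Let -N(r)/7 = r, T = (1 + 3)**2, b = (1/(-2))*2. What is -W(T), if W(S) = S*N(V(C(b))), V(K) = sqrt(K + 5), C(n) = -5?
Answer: 0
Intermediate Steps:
b = -1 (b = (1*(-1/2))*2 = -1/2*2 = -1)
V(K) = sqrt(5 + K)
T = 16 (T = 4**2 = 16)
N(r) = -7*r
W(S) = 0 (W(S) = S*(-7*sqrt(5 - 5)) = S*(-7*sqrt(0)) = S*(-7*0) = S*0 = 0)
-W(T) = -1*0 = 0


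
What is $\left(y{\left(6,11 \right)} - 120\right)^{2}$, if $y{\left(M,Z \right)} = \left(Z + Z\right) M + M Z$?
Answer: $6084$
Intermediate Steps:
$y{\left(M,Z \right)} = 3 M Z$ ($y{\left(M,Z \right)} = 2 Z M + M Z = 2 M Z + M Z = 3 M Z$)
$\left(y{\left(6,11 \right)} - 120\right)^{2} = \left(3 \cdot 6 \cdot 11 - 120\right)^{2} = \left(198 - 120\right)^{2} = 78^{2} = 6084$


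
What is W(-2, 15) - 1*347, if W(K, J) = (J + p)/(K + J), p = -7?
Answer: -4503/13 ≈ -346.38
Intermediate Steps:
W(K, J) = (-7 + J)/(J + K) (W(K, J) = (J - 7)/(K + J) = (-7 + J)/(J + K))
W(-2, 15) - 1*347 = (-7 + 15)/(15 - 2) - 1*347 = 8/13 - 347 = -4503/13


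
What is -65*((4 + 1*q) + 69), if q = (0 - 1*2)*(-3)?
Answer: -5135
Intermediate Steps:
q = 6 (q = (0 - 2)*(-3) = -2*(-3) = 6)
-65*((4 + 1*q) + 69) = -65*((4 + 1*6) + 69) = -65*((4 + 6) + 69) = -65*(10 + 69) = -65*79 = -5135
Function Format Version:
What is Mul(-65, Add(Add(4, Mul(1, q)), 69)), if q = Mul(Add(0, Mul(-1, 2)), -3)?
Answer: -5135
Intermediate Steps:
q = 6 (q = Mul(Add(0, -2), -3) = Mul(-2, -3) = 6)
Mul(-65, Add(Add(4, Mul(1, q)), 69)) = Mul(-65, Add(Add(4, Mul(1, 6)), 69)) = Mul(-65, Add(Add(4, 6), 69)) = Mul(-65, Add(10, 69)) = Mul(-65, 79) = -5135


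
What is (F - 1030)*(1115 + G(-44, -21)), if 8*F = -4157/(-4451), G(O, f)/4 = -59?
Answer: -32234760957/35608 ≈ -9.0527e+5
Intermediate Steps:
G(O, f) = -236 (G(O, f) = 4*(-59) = -236)
F = 4157/35608 (F = (-4157/(-4451))/8 = (-4157*(-1/4451))/8 = (⅛)*(4157/4451) = 4157/35608 ≈ 0.11674)
(F - 1030)*(1115 + G(-44, -21)) = (4157/35608 - 1030)*(1115 - 236) = -36672083/35608*879 = -32234760957/35608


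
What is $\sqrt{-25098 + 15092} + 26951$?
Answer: $26951 + i \sqrt{10006} \approx 26951.0 + 100.03 i$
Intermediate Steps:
$\sqrt{-25098 + 15092} + 26951 = \sqrt{-10006} + 26951 = i \sqrt{10006} + 26951 = 26951 + i \sqrt{10006}$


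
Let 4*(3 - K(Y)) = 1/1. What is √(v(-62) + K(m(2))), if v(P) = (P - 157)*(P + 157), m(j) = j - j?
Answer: I*√83209/2 ≈ 144.23*I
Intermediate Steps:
m(j) = 0
K(Y) = 11/4 (K(Y) = 3 - ¼/1 = 3 - ¼*1 = 3 - ¼ = 11/4)
v(P) = (-157 + P)*(157 + P)
√(v(-62) + K(m(2))) = √((-24649 + (-62)²) + 11/4) = √((-24649 + 3844) + 11/4) = √(-20805 + 11/4) = √(-83209/4) = I*√83209/2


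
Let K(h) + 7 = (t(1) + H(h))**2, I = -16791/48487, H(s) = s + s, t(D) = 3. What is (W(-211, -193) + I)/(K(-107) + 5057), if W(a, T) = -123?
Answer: -5980692/2403549077 ≈ -0.0024883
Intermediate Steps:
H(s) = 2*s
I = -16791/48487 (I = -16791*1/48487 = -16791/48487 ≈ -0.34630)
K(h) = -7 + (3 + 2*h)**2
(W(-211, -193) + I)/(K(-107) + 5057) = (-123 - 16791/48487)/((-7 + (3 + 2*(-107))**2) + 5057) = -5980692/(48487*((-7 + (3 - 214)**2) + 5057)) = -5980692/(48487*((-7 + (-211)**2) + 5057)) = -5980692/(48487*((-7 + 44521) + 5057)) = -5980692/(48487*(44514 + 5057)) = -5980692/48487/49571 = -5980692/48487*1/49571 = -5980692/2403549077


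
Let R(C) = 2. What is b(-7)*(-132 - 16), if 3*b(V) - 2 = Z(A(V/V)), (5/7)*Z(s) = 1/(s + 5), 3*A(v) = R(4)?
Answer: -28268/255 ≈ -110.85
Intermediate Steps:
A(v) = ⅔ (A(v) = (⅓)*2 = ⅔)
Z(s) = 7/(5*(5 + s)) (Z(s) = 7/(5*(s + 5)) = 7/(5*(5 + s)))
b(V) = 191/255 (b(V) = ⅔ + (7/(5*(5 + ⅔)))/3 = ⅔ + (7/(5*(17/3)))/3 = ⅔ + ((7/5)*(3/17))/3 = ⅔ + (⅓)*(21/85) = ⅔ + 7/85 = 191/255)
b(-7)*(-132 - 16) = 191*(-132 - 16)/255 = (191/255)*(-148) = -28268/255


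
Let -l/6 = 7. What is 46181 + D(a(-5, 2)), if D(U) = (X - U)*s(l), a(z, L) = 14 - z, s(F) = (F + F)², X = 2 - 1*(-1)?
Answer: -66715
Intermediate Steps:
X = 3 (X = 2 + 1 = 3)
l = -42 (l = -6*7 = -42)
s(F) = 4*F² (s(F) = (2*F)² = 4*F²)
D(U) = 21168 - 7056*U (D(U) = (3 - U)*(4*(-42)²) = (3 - U)*(4*1764) = (3 - U)*7056 = 21168 - 7056*U)
46181 + D(a(-5, 2)) = 46181 + (21168 - 7056*(14 - 1*(-5))) = 46181 + (21168 - 7056*(14 + 5)) = 46181 + (21168 - 7056*19) = 46181 + (21168 - 134064) = 46181 - 112896 = -66715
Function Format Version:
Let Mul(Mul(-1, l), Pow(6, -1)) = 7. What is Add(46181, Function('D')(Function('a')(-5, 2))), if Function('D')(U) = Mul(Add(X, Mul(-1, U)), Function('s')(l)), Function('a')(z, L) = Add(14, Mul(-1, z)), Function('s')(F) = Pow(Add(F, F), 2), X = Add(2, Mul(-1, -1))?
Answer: -66715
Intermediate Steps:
X = 3 (X = Add(2, 1) = 3)
l = -42 (l = Mul(-6, 7) = -42)
Function('s')(F) = Mul(4, Pow(F, 2)) (Function('s')(F) = Pow(Mul(2, F), 2) = Mul(4, Pow(F, 2)))
Function('D')(U) = Add(21168, Mul(-7056, U)) (Function('D')(U) = Mul(Add(3, Mul(-1, U)), Mul(4, Pow(-42, 2))) = Mul(Add(3, Mul(-1, U)), Mul(4, 1764)) = Mul(Add(3, Mul(-1, U)), 7056) = Add(21168, Mul(-7056, U)))
Add(46181, Function('D')(Function('a')(-5, 2))) = Add(46181, Add(21168, Mul(-7056, Add(14, Mul(-1, -5))))) = Add(46181, Add(21168, Mul(-7056, Add(14, 5)))) = Add(46181, Add(21168, Mul(-7056, 19))) = Add(46181, Add(21168, -134064)) = Add(46181, -112896) = -66715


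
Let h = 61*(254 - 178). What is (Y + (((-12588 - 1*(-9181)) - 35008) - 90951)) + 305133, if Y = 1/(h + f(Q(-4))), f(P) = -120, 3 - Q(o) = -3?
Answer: 793763773/4516 ≈ 1.7577e+5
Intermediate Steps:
Q(o) = 6 (Q(o) = 3 - 1*(-3) = 3 + 3 = 6)
h = 4636 (h = 61*76 = 4636)
Y = 1/4516 (Y = 1/(4636 - 120) = 1/4516 ≈ 0.00022143)
(Y + (((-12588 - 1*(-9181)) - 35008) - 90951)) + 305133 = (1/4516 + (((-12588 - 1*(-9181)) - 35008) - 90951)) + 305133 = (1/4516 + (((-12588 + 9181) - 35008) - 90951)) + 305133 = (1/4516 + ((-3407 - 35008) - 90951)) + 305133 = (1/4516 + (-38415 - 90951)) + 305133 = (1/4516 - 129366) + 305133 = -584216855/4516 + 305133 = 793763773/4516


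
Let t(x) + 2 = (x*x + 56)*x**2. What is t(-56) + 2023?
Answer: 10012133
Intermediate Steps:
t(x) = -2 + x**2*(56 + x**2) (t(x) = -2 + (x*x + 56)*x**2 = -2 + (x**2 + 56)*x**2 = -2 + (56 + x**2)*x**2 = -2 + x**2*(56 + x**2))
t(-56) + 2023 = (-2 + (-56)**4 + 56*(-56)**2) + 2023 = (-2 + 9834496 + 56*3136) + 2023 = (-2 + 9834496 + 175616) + 2023 = 10010110 + 2023 = 10012133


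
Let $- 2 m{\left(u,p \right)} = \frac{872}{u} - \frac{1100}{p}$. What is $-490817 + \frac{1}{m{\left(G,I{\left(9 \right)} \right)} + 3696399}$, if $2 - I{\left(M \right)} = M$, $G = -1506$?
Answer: $- \frac{9562738048859314}{19483306505} \approx -4.9082 \cdot 10^{5}$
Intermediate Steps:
$I{\left(M \right)} = 2 - M$
$m{\left(u,p \right)} = - \frac{436}{u} + \frac{550}{p}$ ($m{\left(u,p \right)} = - \frac{\frac{872}{u} - \frac{1100}{p}}{2} = - \frac{- \frac{1100}{p} + \frac{872}{u}}{2} = - \frac{436}{u} + \frac{550}{p}$)
$-490817 + \frac{1}{m{\left(G,I{\left(9 \right)} \right)} + 3696399} = -490817 + \frac{1}{\left(- \frac{436}{-1506} + \frac{550}{2 - 9}\right) + 3696399} = -490817 + \frac{1}{\left(\left(-436\right) \left(- \frac{1}{1506}\right) + \frac{550}{2 - 9}\right) + 3696399} = -490817 + \frac{1}{\left(\frac{218}{753} + \frac{550}{-7}\right) + 3696399} = -490817 + \frac{1}{\left(\frac{218}{753} + 550 \left(- \frac{1}{7}\right)\right) + 3696399} = -490817 + \frac{1}{\left(\frac{218}{753} - \frac{550}{7}\right) + 3696399} = -490817 + \frac{1}{- \frac{412624}{5271} + 3696399} = -490817 + \frac{1}{\frac{19483306505}{5271}} = -490817 + \frac{5271}{19483306505} = - \frac{9562738048859314}{19483306505}$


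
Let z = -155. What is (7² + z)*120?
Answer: -12720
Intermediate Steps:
(7² + z)*120 = (7² - 155)*120 = (49 - 155)*120 = -106*120 = -12720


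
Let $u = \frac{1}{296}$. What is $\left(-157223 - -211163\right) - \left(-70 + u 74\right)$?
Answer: $\frac{216039}{4} \approx 54010.0$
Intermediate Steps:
$u = \frac{1}{296} \approx 0.0033784$
$\left(-157223 - -211163\right) - \left(-70 + u 74\right) = \left(-157223 - -211163\right) - \left(-70 + \frac{1}{296} \cdot 74\right) = \left(-157223 + 211163\right) - \left(-70 + \frac{1}{4}\right) = 53940 - - \frac{279}{4} = 53940 + \frac{279}{4} = \frac{216039}{4}$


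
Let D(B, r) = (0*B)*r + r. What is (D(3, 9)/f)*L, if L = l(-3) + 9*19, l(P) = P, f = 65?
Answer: 1512/65 ≈ 23.262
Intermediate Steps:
D(B, r) = r (D(B, r) = 0*r + r = 0 + r = r)
L = 168 (L = -3 + 9*19 = -3 + 171 = 168)
(D(3, 9)/f)*L = (9/65)*168 = 1512/65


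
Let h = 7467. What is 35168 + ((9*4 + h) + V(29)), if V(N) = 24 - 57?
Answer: 42638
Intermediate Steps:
V(N) = -33
35168 + ((9*4 + h) + V(29)) = 35168 + ((9*4 + 7467) - 33) = 35168 + ((36 + 7467) - 33) = 35168 + (7503 - 33) = 35168 + 7470 = 42638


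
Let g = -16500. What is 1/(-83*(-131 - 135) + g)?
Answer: 1/5578 ≈ 0.00017928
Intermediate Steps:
1/(-83*(-131 - 135) + g) = 1/(-83*(-131 - 135) - 16500) = 1/(-83*(-266) - 16500) = 1/(22078 - 16500) = 1/5578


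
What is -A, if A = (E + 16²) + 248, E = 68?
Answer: -572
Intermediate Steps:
A = 572 (A = (68 + 16²) + 248 = (68 + 256) + 248 = 324 + 248 = 572)
-A = -1*572 = -572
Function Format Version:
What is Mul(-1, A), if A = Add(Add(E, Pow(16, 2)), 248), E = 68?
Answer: -572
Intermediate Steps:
A = 572 (A = Add(Add(68, Pow(16, 2)), 248) = Add(Add(68, 256), 248) = Add(324, 248) = 572)
Mul(-1, A) = Mul(-1, 572) = -572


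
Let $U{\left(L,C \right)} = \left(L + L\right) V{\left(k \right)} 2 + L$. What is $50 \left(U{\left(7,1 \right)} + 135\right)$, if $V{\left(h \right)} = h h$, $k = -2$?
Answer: $12700$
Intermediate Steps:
$V{\left(h \right)} = h^{2}$
$U{\left(L,C \right)} = 17 L$ ($U{\left(L,C \right)} = \left(L + L\right) \left(-2\right)^{2} \cdot 2 + L = 2 L 4 \cdot 2 + L = 8 L 2 + L = 16 L + L = 17 L$)
$50 \left(U{\left(7,1 \right)} + 135\right) = 50 \left(17 \cdot 7 + 135\right) = 50 \left(119 + 135\right) = 50 \cdot 254 = 12700$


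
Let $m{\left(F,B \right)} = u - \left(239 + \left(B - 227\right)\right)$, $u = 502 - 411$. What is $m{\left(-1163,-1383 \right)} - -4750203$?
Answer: $4751665$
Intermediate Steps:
$u = 91$
$m{\left(F,B \right)} = 79 - B$ ($m{\left(F,B \right)} = 91 - \left(239 + \left(B - 227\right)\right) = 91 - \left(239 + \left(-227 + B\right)\right) = 91 - \left(12 + B\right) = 79 - B$)
$m{\left(-1163,-1383 \right)} - -4750203 = \left(79 - -1383\right) - -4750203 = \left(79 + 1383\right) + 4750203 = 1462 + 4750203 = 4751665$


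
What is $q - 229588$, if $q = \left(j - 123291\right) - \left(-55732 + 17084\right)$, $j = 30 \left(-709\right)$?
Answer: $-335501$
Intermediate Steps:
$j = -21270$
$q = -105913$ ($q = \left(-21270 - 123291\right) - \left(-55732 + 17084\right) = -144561 - -38648 = -144561 + 38648 = -105913$)
$q - 229588 = -105913 - 229588 = -335501$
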